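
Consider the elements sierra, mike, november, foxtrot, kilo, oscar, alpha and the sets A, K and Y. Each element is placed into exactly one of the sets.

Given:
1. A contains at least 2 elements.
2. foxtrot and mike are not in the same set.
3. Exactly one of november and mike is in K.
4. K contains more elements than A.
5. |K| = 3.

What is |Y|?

2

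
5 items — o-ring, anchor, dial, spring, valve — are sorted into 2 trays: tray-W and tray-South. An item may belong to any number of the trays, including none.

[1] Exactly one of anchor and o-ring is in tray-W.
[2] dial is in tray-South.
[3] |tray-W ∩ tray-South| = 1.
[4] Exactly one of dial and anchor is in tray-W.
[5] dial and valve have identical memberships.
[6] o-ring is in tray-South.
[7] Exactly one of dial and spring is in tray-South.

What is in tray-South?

From (2): dial ∈ tray-South.
From (6): o-ring ∈ tray-South.
(5): valve matches dial: valve ∈ tray-South.
(7) (exactly one): spring ∉ tray-South.
Suppose anchor ∉ tray-South: no assignment then satisfies all the clues, so anchor ∈ tray-South.

tray-South = {anchor, dial, o-ring, valve}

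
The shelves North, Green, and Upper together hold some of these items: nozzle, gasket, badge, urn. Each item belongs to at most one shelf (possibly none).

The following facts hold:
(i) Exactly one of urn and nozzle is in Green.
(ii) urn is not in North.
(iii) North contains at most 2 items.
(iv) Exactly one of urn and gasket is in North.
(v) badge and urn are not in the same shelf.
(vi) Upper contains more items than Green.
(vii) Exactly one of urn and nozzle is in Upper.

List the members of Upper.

Upper = {badge, nozzle}

From (ii): urn ∉ North.
(iv) (exactly one): gasket ∈ North.
Suppose nozzle ∉ Upper: no assignment then satisfies all the clues, so nozzle ∈ Upper.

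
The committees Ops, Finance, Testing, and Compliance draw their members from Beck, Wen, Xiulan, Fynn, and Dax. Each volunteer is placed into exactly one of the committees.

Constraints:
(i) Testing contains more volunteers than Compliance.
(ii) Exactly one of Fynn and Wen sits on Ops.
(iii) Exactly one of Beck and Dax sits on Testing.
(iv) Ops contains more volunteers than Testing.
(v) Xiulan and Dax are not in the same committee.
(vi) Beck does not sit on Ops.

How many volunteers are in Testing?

1

From (vi): Beck ∉ Ops.
Suppose Beck ∈ Compliance: no assignment then satisfies all the clues, so Beck ∉ Compliance.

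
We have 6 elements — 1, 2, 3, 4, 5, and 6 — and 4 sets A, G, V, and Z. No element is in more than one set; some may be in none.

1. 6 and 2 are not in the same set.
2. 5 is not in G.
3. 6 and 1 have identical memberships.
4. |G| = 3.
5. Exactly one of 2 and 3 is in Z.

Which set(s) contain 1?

From (2): 5 ∉ G.
Suppose 1 ∈ A: no assignment then satisfies all the clues, so 1 ∉ A.

1: G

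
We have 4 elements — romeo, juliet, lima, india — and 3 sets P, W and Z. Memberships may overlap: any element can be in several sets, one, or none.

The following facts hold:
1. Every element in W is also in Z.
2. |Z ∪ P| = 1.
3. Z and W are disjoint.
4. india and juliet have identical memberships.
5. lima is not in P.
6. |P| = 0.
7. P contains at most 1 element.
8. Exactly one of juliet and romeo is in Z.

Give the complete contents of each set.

P = {}; W = {}; Z = {romeo}

From (5): lima ∉ P.
(6): P already has 0, so the rest are out.
Suppose romeo ∈ W: no assignment then satisfies all the clues, so romeo ∉ W.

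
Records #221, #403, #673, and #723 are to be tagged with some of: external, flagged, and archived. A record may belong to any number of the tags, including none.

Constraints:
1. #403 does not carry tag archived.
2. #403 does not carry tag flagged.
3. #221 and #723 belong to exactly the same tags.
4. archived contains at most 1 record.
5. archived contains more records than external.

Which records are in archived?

archived = {#673}

From (1): #403 ∉ archived.
From (2): #403 ∉ flagged.
Suppose #221 ∈ archived: no assignment then satisfies all the clues, so #221 ∉ archived.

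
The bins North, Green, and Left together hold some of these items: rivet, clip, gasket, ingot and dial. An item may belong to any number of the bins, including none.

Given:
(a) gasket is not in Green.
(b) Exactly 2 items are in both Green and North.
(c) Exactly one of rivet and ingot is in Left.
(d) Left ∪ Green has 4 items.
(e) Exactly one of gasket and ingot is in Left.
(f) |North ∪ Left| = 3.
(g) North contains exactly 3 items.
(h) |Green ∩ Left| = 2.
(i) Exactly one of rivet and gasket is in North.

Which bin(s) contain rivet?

rivet: Green

From (a): gasket ∉ Green.
Suppose rivet ∈ North: no assignment then satisfies all the clues, so rivet ∉ North.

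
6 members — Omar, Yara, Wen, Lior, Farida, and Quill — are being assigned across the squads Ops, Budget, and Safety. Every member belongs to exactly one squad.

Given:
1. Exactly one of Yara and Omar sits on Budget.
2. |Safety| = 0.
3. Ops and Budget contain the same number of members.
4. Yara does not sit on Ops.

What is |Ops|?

3

From (4): Yara ∉ Ops.
(2): Safety already has 0, so the rest are out.
Only one squad left: Yara ∈ Budget.
(1) (exactly one): Omar ∉ Budget.
Only one squad left: Omar ∈ Ops.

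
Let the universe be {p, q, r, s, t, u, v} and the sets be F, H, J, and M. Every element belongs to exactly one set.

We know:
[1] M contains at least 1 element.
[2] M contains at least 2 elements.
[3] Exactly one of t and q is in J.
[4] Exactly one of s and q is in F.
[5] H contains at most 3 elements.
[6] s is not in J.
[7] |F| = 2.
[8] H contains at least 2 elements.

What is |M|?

2

From (6): s ∉ J.
Suppose p ∈ J: no assignment then satisfies all the clues, so p ∉ J.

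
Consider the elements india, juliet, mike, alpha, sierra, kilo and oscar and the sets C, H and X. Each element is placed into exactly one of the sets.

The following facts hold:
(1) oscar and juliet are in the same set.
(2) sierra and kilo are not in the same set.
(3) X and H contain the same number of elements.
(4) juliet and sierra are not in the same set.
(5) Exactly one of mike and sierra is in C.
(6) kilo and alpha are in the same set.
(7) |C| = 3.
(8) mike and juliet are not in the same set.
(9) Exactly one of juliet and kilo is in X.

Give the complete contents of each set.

C = {alpha, kilo, mike}; H = {india, sierra}; X = {juliet, oscar}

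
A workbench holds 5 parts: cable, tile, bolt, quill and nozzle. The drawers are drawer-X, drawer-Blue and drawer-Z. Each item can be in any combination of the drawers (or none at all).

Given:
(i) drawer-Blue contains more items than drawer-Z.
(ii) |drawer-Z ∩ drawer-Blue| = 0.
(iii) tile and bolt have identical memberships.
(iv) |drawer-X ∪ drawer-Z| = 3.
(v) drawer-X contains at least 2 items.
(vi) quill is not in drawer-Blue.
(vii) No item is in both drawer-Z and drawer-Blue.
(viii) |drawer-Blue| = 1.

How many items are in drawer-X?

3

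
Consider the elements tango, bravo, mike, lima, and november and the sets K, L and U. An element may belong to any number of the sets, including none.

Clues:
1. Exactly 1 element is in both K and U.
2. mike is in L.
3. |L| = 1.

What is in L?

L = {mike}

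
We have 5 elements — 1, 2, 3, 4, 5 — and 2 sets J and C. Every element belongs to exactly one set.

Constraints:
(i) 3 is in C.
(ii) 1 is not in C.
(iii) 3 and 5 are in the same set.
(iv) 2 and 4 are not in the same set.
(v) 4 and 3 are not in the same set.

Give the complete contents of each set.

From (i): 3 ∈ C.
From (ii): 1 ∉ C.
(iii): 5 matches 3: 5 ∉ J.
(iii): 5 matches 3: 5 ∈ C.
(v): 4 ∉ C.
Only one set left: 1 ∈ J.
Only one set left: 4 ∈ J.
(iv): 2 ∉ J.
Only one set left: 2 ∈ C.

J = {1, 4}; C = {2, 3, 5}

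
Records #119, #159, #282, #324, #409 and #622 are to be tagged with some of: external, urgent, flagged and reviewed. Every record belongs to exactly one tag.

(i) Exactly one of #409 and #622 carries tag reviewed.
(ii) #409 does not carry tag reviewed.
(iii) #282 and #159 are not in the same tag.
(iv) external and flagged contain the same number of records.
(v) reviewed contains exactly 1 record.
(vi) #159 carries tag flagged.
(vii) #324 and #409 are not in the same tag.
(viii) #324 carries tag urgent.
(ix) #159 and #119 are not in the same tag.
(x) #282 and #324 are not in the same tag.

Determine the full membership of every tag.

external = {#119, #282}; urgent = {#324}; flagged = {#159, #409}; reviewed = {#622}

From (ii): #409 ∉ reviewed.
From (vi): #159 ∈ flagged.
From (viii): #324 ∈ urgent.
(i) (exactly one): #622 ∈ reviewed.
(iii): #282 ∉ flagged.
(v): reviewed already has 1, so the rest are out.
(vii): #409 ∉ urgent.
(ix): #119 ∉ flagged.
(x): #282 ∉ urgent.
Only one tag left: #282 ∈ external.
Suppose #119 ∉ external: no assignment then satisfies all the clues, so #119 ∈ external.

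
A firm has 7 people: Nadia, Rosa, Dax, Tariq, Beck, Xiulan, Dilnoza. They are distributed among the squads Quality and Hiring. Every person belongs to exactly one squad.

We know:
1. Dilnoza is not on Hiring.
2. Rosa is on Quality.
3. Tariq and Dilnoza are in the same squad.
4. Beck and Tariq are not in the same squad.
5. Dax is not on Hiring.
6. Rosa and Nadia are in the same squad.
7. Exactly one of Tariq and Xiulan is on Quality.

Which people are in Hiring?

From (1): Dilnoza ∉ Hiring.
From (2): Rosa ∈ Quality.
From (5): Dax ∉ Hiring.
(3): Tariq matches Dilnoza: Tariq ∉ Hiring.
(6): Nadia matches Rosa: Nadia ∈ Quality.
Only one squad left: Dax ∈ Quality.
Only one squad left: Tariq ∈ Quality.
Only one squad left: Dilnoza ∈ Quality.
(4): Beck ∉ Quality.
(7) (exactly one): Xiulan ∉ Quality.
Only one squad left: Beck ∈ Hiring.
Only one squad left: Xiulan ∈ Hiring.

Hiring = {Beck, Xiulan}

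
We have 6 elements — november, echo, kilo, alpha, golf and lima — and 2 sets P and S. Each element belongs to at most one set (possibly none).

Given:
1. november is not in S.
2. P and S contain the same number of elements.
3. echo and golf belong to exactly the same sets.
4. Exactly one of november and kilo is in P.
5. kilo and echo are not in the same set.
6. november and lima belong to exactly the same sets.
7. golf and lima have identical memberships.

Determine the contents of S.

S = {alpha}

From (1): november ∉ S.
(6): lima matches november: lima ∉ S.
(7): golf matches lima: golf ∉ S.
(3): echo matches golf: echo ∉ S.
Suppose kilo ∈ S: no assignment then satisfies all the clues, so kilo ∉ S.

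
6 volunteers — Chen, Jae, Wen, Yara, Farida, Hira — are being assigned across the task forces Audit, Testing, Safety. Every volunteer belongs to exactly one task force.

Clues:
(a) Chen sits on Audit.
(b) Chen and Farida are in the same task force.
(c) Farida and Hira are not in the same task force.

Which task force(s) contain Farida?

Farida: Audit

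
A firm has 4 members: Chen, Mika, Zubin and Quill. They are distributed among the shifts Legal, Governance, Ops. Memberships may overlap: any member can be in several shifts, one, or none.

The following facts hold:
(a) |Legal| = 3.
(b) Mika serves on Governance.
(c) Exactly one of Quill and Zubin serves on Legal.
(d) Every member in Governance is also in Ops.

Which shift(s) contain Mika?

From (b): Mika ∈ Governance.
(d) with Mika ∈ Governance: Mika ∈ Ops.
Suppose Mika ∉ Legal: no assignment then satisfies all the clues, so Mika ∈ Legal.

Mika: Governance, Legal, Ops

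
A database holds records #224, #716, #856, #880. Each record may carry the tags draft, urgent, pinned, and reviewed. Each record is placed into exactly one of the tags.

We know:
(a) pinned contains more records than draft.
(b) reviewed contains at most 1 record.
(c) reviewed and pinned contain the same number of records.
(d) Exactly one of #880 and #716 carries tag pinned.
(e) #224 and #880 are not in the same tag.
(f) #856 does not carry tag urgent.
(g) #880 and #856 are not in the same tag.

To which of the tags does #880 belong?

#880: pinned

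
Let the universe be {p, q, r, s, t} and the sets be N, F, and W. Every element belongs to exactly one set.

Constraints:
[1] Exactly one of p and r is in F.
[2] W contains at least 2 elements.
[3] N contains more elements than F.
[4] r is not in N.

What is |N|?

2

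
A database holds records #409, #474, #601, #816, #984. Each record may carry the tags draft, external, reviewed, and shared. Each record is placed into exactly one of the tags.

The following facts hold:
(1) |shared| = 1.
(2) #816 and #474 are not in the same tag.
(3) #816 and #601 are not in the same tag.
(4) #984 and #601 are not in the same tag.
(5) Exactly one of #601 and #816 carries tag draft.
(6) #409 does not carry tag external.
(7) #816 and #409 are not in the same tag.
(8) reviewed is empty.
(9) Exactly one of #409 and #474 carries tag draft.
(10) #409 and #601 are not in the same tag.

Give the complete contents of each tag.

draft = {#474, #601}; external = {#816, #984}; reviewed = {}; shared = {#409}

From (6): #409 ∉ external.
(8): reviewed already has 0, so the rest are out.
Suppose #409 ∈ draft: no assignment then satisfies all the clues, so #409 ∉ draft.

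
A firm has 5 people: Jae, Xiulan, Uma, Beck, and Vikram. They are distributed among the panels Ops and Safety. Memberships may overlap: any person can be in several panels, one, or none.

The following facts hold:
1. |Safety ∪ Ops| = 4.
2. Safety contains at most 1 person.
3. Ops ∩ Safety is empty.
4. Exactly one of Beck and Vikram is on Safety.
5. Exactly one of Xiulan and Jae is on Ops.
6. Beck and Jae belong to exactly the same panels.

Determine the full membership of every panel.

Ops = {Beck, Jae, Uma}; Safety = {Vikram}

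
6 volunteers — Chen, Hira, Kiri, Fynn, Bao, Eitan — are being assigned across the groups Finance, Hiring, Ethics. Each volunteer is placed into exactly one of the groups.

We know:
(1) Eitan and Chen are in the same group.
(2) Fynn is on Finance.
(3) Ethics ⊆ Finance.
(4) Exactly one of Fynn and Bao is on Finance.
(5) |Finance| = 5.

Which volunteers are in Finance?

Finance = {Chen, Eitan, Fynn, Hira, Kiri}

From (2): Fynn ∈ Finance.
(4) (exactly one): Bao ∉ Finance.
(5): only 5 candidates remain for Finance, so all are in.
(3) contrapositive: Bao ∉ Ethics.
Only one group left: Bao ∈ Hiring.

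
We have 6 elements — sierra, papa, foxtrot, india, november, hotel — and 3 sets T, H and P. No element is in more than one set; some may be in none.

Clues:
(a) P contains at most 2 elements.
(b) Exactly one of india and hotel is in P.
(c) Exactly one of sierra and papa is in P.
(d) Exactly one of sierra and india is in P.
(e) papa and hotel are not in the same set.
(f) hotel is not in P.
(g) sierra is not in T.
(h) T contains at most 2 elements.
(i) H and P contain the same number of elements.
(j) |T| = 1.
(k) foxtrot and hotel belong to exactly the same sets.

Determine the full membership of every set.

T = {november}; H = {foxtrot, hotel}; P = {india, papa}

From (f): hotel ∉ P.
From (g): sierra ∉ T.
(b) (exactly one): india ∈ P.
(d) (exactly one): sierra ∉ P.
(k): foxtrot matches hotel: foxtrot ∉ P.
(c) (exactly one): papa ∈ P.
(a): P already has 2, so the rest are out.
Suppose sierra ∈ H: no assignment then satisfies all the clues, so sierra ∉ H.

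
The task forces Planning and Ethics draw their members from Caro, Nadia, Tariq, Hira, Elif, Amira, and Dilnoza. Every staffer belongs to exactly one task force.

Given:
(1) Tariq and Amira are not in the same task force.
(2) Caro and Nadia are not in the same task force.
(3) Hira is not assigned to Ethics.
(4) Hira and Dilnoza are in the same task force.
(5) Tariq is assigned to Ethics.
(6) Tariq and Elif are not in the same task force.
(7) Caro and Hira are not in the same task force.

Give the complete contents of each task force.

From (3): Hira ∉ Ethics.
From (5): Tariq ∈ Ethics.
(1): Amira ∉ Ethics.
(4): Dilnoza matches Hira: Dilnoza ∉ Ethics.
(6): Elif ∉ Ethics.
Only one task force left: Hira ∈ Planning.
Only one task force left: Elif ∈ Planning.
Only one task force left: Amira ∈ Planning.
Only one task force left: Dilnoza ∈ Planning.
(7): Caro ∉ Planning.
Only one task force left: Caro ∈ Ethics.
Only one task force left: Nadia ∈ Planning.

Planning = {Amira, Dilnoza, Elif, Hira, Nadia}; Ethics = {Caro, Tariq}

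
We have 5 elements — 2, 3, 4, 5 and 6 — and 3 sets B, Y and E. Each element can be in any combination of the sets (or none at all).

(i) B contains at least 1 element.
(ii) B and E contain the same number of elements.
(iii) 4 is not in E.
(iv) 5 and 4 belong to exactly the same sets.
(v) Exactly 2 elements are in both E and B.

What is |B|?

2

From (iii): 4 ∉ E.
(iv): 5 matches 4: 5 ∉ E.
Suppose 4 ∈ B: no assignment then satisfies all the clues, so 4 ∉ B.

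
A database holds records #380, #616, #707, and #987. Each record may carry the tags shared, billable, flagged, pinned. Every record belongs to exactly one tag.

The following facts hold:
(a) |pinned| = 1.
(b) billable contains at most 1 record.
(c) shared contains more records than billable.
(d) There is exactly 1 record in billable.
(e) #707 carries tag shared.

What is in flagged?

flagged = {}

From (e): #707 ∈ shared.
Suppose #380 ∈ flagged: no assignment then satisfies all the clues, so #380 ∉ flagged.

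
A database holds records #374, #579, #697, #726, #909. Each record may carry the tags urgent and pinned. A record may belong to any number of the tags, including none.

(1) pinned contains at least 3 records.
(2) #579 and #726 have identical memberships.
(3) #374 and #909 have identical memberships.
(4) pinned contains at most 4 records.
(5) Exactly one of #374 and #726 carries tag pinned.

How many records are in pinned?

3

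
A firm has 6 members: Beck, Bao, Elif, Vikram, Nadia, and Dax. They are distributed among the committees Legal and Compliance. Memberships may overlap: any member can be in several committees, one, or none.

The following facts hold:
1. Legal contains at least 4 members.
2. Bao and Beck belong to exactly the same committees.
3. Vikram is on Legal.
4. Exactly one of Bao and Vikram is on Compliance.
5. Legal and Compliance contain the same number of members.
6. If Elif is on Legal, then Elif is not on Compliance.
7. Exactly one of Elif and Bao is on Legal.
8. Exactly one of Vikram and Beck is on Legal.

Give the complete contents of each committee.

From (3): Vikram ∈ Legal.
(8) (exactly one): Beck ∉ Legal.
(2): Bao matches Beck: Bao ∉ Legal.
(7) (exactly one): Elif ∈ Legal.
(1): only 4 candidates remain for Legal, so all are in.
(6): Elif ∉ Compliance.
Suppose Beck ∉ Compliance: no assignment then satisfies all the clues, so Beck ∈ Compliance.

Legal = {Dax, Elif, Nadia, Vikram}; Compliance = {Bao, Beck, Dax, Nadia}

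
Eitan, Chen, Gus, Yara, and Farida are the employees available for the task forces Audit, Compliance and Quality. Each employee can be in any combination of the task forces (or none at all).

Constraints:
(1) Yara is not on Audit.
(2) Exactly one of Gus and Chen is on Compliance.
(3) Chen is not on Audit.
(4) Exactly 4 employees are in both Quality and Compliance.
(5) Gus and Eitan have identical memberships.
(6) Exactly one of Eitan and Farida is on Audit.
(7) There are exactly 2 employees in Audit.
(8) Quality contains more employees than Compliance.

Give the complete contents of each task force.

Audit = {Eitan, Gus}; Compliance = {Eitan, Farida, Gus, Yara}; Quality = {Chen, Eitan, Farida, Gus, Yara}

From (1): Yara ∉ Audit.
From (3): Chen ∉ Audit.
Suppose Eitan ∉ Audit: no assignment then satisfies all the clues, so Eitan ∈ Audit.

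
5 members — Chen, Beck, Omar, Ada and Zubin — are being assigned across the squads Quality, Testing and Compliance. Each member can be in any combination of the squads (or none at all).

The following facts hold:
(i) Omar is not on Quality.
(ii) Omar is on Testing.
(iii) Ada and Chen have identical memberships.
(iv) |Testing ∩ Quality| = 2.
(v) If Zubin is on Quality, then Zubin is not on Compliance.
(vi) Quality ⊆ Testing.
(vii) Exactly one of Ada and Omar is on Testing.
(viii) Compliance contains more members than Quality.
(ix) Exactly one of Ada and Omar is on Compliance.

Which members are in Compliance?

Compliance = {Ada, Beck, Chen}

From (i): Omar ∉ Quality.
From (ii): Omar ∈ Testing.
(vii) (exactly one): Ada ∉ Testing.
(iii): Chen matches Ada: Chen ∉ Testing.
(vi) contrapositive: Chen ∉ Quality.
(vi) contrapositive: Ada ∉ Quality.
Suppose Chen ∉ Compliance: no assignment then satisfies all the clues, so Chen ∈ Compliance.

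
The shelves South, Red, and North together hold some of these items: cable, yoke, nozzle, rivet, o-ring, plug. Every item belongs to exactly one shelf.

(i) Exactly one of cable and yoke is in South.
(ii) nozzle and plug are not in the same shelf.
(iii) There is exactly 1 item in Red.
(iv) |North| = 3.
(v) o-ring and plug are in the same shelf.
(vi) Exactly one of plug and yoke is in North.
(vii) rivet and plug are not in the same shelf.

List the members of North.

North = {cable, o-ring, plug}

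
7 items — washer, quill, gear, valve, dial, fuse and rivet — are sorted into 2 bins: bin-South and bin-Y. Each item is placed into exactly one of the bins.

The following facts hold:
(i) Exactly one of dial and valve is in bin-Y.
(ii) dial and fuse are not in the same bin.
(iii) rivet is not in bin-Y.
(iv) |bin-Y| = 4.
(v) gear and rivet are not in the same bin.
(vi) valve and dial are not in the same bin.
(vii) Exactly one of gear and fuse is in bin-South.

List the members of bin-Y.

bin-Y = {dial, gear, quill, washer}

From (iii): rivet ∉ bin-Y.
Only one bin left: rivet ∈ bin-South.
(v): gear ∉ bin-South.
(vii) (exactly one): fuse ∈ bin-South.
Only one bin left: gear ∈ bin-Y.
(ii): dial ∉ bin-South.
Only one bin left: dial ∈ bin-Y.
(i) (exactly one): valve ∉ bin-Y.
(iv): only 4 candidates remain for bin-Y, so all are in.
Only one bin left: valve ∈ bin-South.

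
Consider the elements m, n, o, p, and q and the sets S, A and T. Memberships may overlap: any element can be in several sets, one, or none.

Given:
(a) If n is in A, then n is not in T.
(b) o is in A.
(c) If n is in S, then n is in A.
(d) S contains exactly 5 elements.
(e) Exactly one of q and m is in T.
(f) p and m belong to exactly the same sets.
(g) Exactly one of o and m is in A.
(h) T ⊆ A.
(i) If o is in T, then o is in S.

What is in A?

From (b): o ∈ A.
(d): only 5 candidates remain for S, so all are in.
(g) (exactly one): m ∉ A.
(h) contrapositive: m ∉ T.
(c): n ∈ A.
(e) (exactly one): q ∈ T.
(f): p matches m: p ∉ A.
(f): p matches m: p ∉ T.
(h) with q ∈ T: q ∈ A.
(a): n ∉ T.

A = {n, o, q}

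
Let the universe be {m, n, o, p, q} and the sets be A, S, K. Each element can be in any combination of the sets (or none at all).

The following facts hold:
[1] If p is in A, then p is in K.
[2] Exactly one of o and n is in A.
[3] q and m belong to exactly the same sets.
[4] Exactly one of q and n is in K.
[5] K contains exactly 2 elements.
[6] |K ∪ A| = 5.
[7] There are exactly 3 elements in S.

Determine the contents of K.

K = {n, p}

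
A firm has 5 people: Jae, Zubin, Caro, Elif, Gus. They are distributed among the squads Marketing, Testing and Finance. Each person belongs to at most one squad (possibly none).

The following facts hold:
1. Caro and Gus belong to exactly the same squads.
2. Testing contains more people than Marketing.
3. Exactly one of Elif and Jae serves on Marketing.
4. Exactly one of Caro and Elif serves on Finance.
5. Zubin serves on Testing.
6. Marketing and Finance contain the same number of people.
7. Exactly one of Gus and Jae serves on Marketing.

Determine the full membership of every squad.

Marketing = {Jae}; Testing = {Caro, Gus, Zubin}; Finance = {Elif}

From (5): Zubin ∈ Testing.
Suppose Jae ∉ Marketing: no assignment then satisfies all the clues, so Jae ∈ Marketing.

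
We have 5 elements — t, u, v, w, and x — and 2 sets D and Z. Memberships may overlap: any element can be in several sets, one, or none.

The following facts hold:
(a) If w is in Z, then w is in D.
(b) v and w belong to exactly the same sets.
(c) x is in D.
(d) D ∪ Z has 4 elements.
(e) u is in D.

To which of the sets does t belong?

t: none

From (c): x ∈ D.
From (e): u ∈ D.
Suppose t ∈ D: no assignment then satisfies all the clues, so t ∉ D.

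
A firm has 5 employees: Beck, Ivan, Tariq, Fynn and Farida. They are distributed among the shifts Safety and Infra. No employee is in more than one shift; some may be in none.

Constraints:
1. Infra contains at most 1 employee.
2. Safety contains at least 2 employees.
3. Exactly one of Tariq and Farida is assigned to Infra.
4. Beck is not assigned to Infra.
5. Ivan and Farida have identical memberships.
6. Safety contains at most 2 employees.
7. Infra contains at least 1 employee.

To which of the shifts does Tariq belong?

Tariq: Infra

From (4): Beck ∉ Infra.
Suppose Tariq ∈ Safety: no assignment then satisfies all the clues, so Tariq ∉ Safety.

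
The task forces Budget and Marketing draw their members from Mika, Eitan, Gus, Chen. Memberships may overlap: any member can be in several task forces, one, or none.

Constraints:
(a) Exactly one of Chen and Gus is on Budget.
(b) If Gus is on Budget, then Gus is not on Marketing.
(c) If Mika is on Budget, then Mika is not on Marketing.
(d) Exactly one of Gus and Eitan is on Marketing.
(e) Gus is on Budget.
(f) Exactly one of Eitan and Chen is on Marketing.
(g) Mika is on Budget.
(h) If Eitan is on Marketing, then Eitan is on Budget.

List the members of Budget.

From (e): Gus ∈ Budget.
From (g): Mika ∈ Budget.
(a) (exactly one): Chen ∉ Budget.
(b): Gus ∉ Marketing.
(c): Mika ∉ Marketing.
(d) (exactly one): Eitan ∈ Marketing.
(f) (exactly one): Chen ∉ Marketing.
(h): Eitan ∈ Budget.

Budget = {Eitan, Gus, Mika}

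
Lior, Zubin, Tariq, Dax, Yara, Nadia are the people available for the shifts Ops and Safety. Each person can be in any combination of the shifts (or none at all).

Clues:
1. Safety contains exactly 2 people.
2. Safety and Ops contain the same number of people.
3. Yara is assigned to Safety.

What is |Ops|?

2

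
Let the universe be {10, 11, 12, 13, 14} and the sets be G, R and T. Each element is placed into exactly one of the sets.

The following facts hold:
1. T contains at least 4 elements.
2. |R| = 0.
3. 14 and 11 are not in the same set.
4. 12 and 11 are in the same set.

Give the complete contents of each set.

G = {14}; R = {}; T = {10, 11, 12, 13}

(2): R already has 0, so the rest are out.
Suppose 10 ∈ G: no assignment then satisfies all the clues, so 10 ∉ G.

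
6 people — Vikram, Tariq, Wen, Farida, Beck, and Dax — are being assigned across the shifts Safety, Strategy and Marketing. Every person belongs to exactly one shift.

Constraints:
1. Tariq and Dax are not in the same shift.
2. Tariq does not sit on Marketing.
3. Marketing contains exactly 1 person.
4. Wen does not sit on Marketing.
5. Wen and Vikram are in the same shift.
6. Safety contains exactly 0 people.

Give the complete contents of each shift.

Safety = {}; Strategy = {Beck, Farida, Tariq, Vikram, Wen}; Marketing = {Dax}

From (2): Tariq ∉ Marketing.
From (4): Wen ∉ Marketing.
(5): Vikram matches Wen: Vikram ∉ Marketing.
(6): Safety already has 0, so the rest are out.
Only one shift left: Vikram ∈ Strategy.
Only one shift left: Tariq ∈ Strategy.
Only one shift left: Wen ∈ Strategy.
(1): Dax ∉ Strategy.
Only one shift left: Dax ∈ Marketing.
(3): Marketing already has 1, so the rest are out.
Only one shift left: Farida ∈ Strategy.
Only one shift left: Beck ∈ Strategy.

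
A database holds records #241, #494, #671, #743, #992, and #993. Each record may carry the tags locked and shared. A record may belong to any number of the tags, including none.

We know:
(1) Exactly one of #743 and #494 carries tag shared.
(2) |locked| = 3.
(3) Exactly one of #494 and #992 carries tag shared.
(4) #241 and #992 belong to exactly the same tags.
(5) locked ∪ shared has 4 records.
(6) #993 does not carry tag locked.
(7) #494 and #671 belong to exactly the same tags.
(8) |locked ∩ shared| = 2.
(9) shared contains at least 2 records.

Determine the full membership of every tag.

locked = {#494, #671, #743}; shared = {#494, #671, #993}

From (6): #993 ∉ locked.
Suppose #241 ∈ locked: no assignment then satisfies all the clues, so #241 ∉ locked.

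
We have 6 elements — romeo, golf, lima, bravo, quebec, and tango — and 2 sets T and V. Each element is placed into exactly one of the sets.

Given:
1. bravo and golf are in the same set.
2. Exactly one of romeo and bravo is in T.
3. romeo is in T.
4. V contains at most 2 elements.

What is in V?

V = {bravo, golf}

From (3): romeo ∈ T.
(2) (exactly one): bravo ∉ T.
Only one set left: bravo ∈ V.
(1): golf matches bravo: golf ∉ T.
(1): golf matches bravo: golf ∈ V.
(4): V already has 2, so the rest are out.
Only one set left: lima ∈ T.
Only one set left: quebec ∈ T.
Only one set left: tango ∈ T.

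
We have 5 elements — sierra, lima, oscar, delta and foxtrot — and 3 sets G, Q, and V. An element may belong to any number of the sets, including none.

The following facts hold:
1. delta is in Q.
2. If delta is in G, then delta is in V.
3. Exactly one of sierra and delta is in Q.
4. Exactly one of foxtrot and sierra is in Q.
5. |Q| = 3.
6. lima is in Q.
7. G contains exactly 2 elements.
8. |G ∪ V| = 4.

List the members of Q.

Q = {delta, foxtrot, lima}

From (1): delta ∈ Q.
From (6): lima ∈ Q.
(3) (exactly one): sierra ∉ Q.
(4) (exactly one): foxtrot ∈ Q.
(5): Q already has 3, so the rest are out.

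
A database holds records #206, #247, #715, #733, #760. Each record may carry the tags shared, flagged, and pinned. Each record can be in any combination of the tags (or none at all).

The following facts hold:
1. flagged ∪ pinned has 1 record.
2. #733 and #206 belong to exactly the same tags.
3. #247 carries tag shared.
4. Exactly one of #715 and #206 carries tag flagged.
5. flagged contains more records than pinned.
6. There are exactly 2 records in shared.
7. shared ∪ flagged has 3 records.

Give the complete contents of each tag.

shared = {#247, #760}; flagged = {#715}; pinned = {}

From (3): #247 ∈ shared.
Suppose #206 ∈ shared: no assignment then satisfies all the clues, so #206 ∉ shared.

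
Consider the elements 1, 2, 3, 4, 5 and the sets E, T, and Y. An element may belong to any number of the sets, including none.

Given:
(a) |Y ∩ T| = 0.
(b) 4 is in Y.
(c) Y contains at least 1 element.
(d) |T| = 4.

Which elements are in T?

T = {1, 2, 3, 5}

From (b): 4 ∈ Y.
Suppose 1 ∉ T: no assignment then satisfies all the clues, so 1 ∈ T.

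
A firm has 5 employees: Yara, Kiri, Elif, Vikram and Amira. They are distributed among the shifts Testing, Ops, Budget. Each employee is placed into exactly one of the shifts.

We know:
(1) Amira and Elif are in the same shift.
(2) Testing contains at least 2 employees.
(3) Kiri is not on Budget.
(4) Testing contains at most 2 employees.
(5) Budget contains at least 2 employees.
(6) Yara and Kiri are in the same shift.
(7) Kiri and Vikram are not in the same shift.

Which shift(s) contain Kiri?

Kiri: Testing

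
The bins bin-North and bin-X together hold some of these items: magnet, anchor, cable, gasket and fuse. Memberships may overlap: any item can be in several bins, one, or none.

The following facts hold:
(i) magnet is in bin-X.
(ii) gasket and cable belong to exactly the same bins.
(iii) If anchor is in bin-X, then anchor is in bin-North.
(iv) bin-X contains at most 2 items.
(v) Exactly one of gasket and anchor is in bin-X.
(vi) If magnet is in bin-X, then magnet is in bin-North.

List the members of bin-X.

bin-X = {anchor, magnet}

From (i): magnet ∈ bin-X.
(vi): magnet ∈ bin-North.
Suppose anchor ∉ bin-X: no assignment then satisfies all the clues, so anchor ∈ bin-X.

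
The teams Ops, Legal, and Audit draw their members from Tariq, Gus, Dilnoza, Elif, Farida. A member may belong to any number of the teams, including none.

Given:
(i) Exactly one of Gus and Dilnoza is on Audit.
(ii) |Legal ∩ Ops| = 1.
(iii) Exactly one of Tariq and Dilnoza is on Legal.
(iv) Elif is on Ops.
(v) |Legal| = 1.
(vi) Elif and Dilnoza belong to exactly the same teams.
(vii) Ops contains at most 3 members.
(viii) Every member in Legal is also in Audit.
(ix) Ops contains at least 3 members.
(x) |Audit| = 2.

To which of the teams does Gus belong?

Gus: Audit

From (iv): Elif ∈ Ops.
(vi): Dilnoza matches Elif: Dilnoza ∈ Ops.
Suppose Gus ∈ Ops: no assignment then satisfies all the clues, so Gus ∉ Ops.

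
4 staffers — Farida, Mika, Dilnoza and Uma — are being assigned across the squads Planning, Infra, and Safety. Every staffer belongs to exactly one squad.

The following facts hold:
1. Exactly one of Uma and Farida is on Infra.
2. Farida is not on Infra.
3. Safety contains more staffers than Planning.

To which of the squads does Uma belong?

From (2): Farida ∉ Infra.
(1) (exactly one): Uma ∈ Infra.

Uma: Infra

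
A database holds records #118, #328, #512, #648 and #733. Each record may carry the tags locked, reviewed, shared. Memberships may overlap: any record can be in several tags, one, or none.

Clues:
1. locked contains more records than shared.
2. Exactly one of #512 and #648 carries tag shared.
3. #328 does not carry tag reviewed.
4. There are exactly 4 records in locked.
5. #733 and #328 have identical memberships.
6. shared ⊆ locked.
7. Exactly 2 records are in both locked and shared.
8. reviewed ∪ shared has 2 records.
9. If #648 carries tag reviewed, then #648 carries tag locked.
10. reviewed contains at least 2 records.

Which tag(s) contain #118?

From (3): #328 ∉ reviewed.
(5): #733 matches #328: #733 ∉ reviewed.
Suppose #118 ∉ locked: no assignment then satisfies all the clues, so #118 ∈ locked.

#118: locked, reviewed, shared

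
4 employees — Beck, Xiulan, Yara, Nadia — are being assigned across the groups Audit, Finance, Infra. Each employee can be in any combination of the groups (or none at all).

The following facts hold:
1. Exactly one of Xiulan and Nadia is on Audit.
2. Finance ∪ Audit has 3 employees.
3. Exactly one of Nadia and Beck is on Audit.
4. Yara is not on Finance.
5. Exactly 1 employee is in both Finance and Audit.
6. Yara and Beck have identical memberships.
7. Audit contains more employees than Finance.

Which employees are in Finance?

Finance = {Xiulan}

From (4): Yara ∉ Finance.
(6): Beck matches Yara: Beck ∉ Finance.
Suppose Xiulan ∉ Finance: no assignment then satisfies all the clues, so Xiulan ∈ Finance.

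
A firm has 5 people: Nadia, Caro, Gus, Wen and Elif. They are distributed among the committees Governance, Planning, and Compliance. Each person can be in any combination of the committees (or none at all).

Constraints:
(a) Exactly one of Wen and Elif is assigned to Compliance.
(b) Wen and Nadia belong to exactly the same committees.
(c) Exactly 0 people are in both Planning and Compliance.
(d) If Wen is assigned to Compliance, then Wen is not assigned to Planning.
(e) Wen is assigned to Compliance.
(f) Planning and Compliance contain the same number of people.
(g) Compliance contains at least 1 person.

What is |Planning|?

2

From (e): Wen ∈ Compliance.
(a) (exactly one): Elif ∉ Compliance.
(b): Nadia matches Wen: Nadia ∈ Compliance.
(d): Wen ∉ Planning.
(b): Nadia matches Wen: Nadia ∉ Planning.
Suppose Caro ∈ Compliance: no assignment then satisfies all the clues, so Caro ∉ Compliance.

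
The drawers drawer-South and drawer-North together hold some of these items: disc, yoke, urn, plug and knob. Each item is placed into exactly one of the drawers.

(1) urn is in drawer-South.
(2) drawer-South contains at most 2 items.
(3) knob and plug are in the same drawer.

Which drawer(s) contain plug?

plug: drawer-North

From (1): urn ∈ drawer-South.
Suppose plug ∈ drawer-South: no assignment then satisfies all the clues, so plug ∉ drawer-South.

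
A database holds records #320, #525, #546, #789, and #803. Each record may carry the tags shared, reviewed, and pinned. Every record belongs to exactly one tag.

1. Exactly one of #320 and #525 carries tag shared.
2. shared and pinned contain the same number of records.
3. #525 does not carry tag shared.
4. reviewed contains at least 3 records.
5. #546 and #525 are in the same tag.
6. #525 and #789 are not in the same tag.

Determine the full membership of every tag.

shared = {#320}; reviewed = {#525, #546, #803}; pinned = {#789}

From (3): #525 ∉ shared.
(1) (exactly one): #320 ∈ shared.
(5): #546 matches #525: #546 ∉ shared.
Suppose #525 ∉ reviewed: no assignment then satisfies all the clues, so #525 ∈ reviewed.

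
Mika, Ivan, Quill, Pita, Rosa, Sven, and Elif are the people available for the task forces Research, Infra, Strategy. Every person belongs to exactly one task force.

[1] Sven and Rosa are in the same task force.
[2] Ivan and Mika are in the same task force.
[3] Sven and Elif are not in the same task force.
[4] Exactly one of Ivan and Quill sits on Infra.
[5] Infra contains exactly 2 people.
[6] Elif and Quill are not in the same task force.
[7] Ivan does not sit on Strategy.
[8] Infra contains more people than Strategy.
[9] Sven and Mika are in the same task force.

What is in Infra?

Infra = {Pita, Quill}

From (7): Ivan ∉ Strategy.
(2): Mika matches Ivan: Mika ∉ Strategy.
(9): Sven matches Mika: Sven ∉ Strategy.
(1): Rosa matches Sven: Rosa ∉ Strategy.
Suppose Mika ∈ Infra: no assignment then satisfies all the clues, so Mika ∉ Infra.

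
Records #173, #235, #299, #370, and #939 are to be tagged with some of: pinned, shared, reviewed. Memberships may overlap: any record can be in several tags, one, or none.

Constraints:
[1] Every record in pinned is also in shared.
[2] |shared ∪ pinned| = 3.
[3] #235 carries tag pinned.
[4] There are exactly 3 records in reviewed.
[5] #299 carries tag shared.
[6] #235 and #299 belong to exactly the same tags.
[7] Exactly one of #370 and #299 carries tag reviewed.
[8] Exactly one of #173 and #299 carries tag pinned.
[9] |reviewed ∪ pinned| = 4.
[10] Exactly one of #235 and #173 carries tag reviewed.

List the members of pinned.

From (3): #235 ∈ pinned.
From (5): #299 ∈ shared.
(1) with #235 ∈ pinned: #235 ∈ shared.
(6): #299 matches #235: #299 ∈ pinned.
(8) (exactly one): #173 ∉ pinned.
Suppose #370 ∉ pinned: no assignment then satisfies all the clues, so #370 ∈ pinned.

pinned = {#235, #299, #370}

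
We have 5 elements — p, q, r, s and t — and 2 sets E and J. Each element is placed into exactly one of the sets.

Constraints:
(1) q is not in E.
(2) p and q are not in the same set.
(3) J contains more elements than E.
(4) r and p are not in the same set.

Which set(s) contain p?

From (1): q ∉ E.
Only one set left: q ∈ J.
(2): p ∉ J.
Only one set left: p ∈ E.
(4): r ∉ E.
Only one set left: r ∈ J.

p: E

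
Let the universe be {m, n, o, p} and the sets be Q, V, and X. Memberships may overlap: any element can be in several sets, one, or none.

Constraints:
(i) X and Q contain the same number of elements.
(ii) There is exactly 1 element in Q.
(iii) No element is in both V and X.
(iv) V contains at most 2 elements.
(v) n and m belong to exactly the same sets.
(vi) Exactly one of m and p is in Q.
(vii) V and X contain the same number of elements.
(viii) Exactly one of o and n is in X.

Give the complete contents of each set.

Q = {p}; V = {p}; X = {o}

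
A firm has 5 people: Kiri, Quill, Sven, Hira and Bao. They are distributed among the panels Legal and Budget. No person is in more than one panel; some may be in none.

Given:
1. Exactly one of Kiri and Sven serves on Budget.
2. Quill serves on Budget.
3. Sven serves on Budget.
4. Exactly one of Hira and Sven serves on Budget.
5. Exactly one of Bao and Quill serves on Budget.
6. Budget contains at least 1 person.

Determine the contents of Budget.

Budget = {Quill, Sven}

From (2): Quill ∈ Budget.
From (3): Sven ∈ Budget.
(1) (exactly one): Kiri ∉ Budget.
(4) (exactly one): Hira ∉ Budget.
(5) (exactly one): Bao ∉ Budget.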